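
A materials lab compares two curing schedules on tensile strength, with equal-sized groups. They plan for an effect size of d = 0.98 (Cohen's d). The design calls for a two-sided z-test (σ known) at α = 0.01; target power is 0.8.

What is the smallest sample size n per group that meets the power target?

n = 25 per group

For power 0.8 need Φ(δ − z_{0.005}) = 0.8, so δ = z_{0.005} + z_{0.20} = 2.576 + 0.842 = 3.417.
(The Φ(−δ − z_{α/2}) term is vanishingly small for δ > 0 and is dropped in the standard sample-size formula.)
δ = d·√(n/2) ⇒ n = 2(δ/d)² = 2 × (3.417 / 0.98)² = 24.32.
Rounding up, n = 25 per group.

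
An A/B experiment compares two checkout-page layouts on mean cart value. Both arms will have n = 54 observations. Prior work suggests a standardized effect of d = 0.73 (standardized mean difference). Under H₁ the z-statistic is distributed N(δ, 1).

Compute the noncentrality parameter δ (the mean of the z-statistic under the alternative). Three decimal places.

δ ≈ 3.793

The noncentrality parameter scales effect size by the design's sample-size factor: δ = d·√(n/2) = 0.73 × √(54/2) = 3.7932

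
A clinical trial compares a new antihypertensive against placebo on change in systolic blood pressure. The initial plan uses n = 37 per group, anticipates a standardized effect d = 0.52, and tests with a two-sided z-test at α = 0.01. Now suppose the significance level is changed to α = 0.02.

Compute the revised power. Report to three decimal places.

Power ≈ 0.464

δ = d·√(n/2) = 0.52 × √(37/2) = 2.2366 (unchanged). New critical value: z_{0.01} = 2.326.
Revised power = Φ(δ − 2.326) + Φ(−δ − 2.326) = Φ(-0.090) + Φ(-4.563) = 0.4642 + 0.0000 = 0.4642.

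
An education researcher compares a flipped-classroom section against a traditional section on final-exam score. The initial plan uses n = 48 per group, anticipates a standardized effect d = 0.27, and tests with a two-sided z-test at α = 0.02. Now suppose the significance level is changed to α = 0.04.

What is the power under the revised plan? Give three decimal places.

δ = d·√(n/2) = 0.27 × √(48/2) = 1.3227 (unchanged). New critical value: z_{0.02} = 2.054.
Revised power = Φ(δ − 2.054) + Φ(−δ − 2.054) = Φ(-0.731) + Φ(-3.376) = 0.2324 + 0.0004 = 0.2327.

Power ≈ 0.233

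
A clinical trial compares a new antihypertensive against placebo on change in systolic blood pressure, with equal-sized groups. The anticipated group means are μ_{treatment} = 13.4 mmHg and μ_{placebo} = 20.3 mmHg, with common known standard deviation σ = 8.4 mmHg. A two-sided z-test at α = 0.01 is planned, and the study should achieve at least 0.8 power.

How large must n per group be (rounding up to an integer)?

n = 35 per group

Standardized effect: d = |μ_{treatment} − μ_{placebo}| / σ = |13.4 − 20.3| / 8.4 = 0.8214
For power 0.8 need Φ(δ − z_{0.005}) = 0.8, so δ = z_{0.005} + z_{0.20} = 2.576 + 0.842 = 3.417.
(The Φ(−δ − z_{α/2}) term is vanishingly small for δ > 0 and is dropped in the standard sample-size formula.)
δ = d·√(n/2) ⇒ n = 2(δ/d)² = 2 × (3.417 / 0.8214)² = 34.62.
Round up to the next whole unit.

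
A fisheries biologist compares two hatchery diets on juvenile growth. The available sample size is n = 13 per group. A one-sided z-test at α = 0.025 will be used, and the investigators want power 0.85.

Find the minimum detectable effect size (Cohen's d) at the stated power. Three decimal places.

Need Φ(δ − 1.960) = 0.85, so δ = 1.960 + 1.036 = 2.996.
δ = d·√(n/2) ⇒ d = δ/√(n/2) = 2.996/√(13/2) = 1.1753.

d ≈ 1.175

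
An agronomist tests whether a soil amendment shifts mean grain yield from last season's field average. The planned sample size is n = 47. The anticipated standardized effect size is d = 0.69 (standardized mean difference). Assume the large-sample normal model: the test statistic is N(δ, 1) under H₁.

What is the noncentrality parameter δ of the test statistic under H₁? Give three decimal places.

The noncentrality parameter scales effect size by the design's sample-size factor: δ = d·√n = 0.69 × √47 = 4.7304

δ ≈ 4.730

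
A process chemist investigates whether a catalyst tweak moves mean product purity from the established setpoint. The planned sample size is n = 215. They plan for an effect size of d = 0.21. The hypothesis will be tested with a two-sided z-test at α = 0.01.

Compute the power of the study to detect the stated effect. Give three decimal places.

Power ≈ 0.693

Noncentrality parameter: δ = d·√n = 0.21 × √215 = 3.0792
Two-sided α = 0.01 → critical value z_{0.005} = 2.576.
Power = Φ(δ − 2.576) + Φ(−δ − 2.576) = Φ(0.503) + Φ(-5.655) = 0.6926 + 0.0000 = 0.6926.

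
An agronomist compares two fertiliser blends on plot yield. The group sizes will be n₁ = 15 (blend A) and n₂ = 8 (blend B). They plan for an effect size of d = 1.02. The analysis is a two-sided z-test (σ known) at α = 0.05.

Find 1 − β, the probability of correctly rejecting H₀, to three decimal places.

Noncentrality parameter: δ = d / √(1/n₁ + 1/n₂) = 1.02 / √(1/15 + 1/8) = 2.3298
Two-sided α = 0.05 → critical value z_{0.025} = 1.960.
Power = Φ(δ − 1.960) + Φ(−δ − 1.960) = Φ(0.370) + Φ(-4.290) = 0.6443 + 0.0000 = 0.6443.

Power ≈ 0.644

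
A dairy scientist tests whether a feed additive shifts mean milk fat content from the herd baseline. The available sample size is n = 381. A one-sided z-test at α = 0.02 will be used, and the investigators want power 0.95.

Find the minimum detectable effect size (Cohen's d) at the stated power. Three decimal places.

Need Φ(δ − 2.054) = 0.95, so δ = 2.054 + 1.645 = 3.699.
δ = d·√n ⇒ d = δ/√n = 3.699/√381 = 0.1895.

d ≈ 0.189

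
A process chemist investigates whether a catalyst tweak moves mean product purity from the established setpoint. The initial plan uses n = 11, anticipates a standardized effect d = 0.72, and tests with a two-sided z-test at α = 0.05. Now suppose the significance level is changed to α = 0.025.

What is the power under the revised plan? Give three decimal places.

δ = d·√n = 0.72 × √11 = 2.3880 (unchanged). New critical value: z_{0.0125} = 2.241.
Revised power = Φ(δ − 2.241) + Φ(−δ − 2.241) = Φ(0.147) + Φ(-4.629) = 0.5583 + 0.0000 = 0.5583.

Power ≈ 0.558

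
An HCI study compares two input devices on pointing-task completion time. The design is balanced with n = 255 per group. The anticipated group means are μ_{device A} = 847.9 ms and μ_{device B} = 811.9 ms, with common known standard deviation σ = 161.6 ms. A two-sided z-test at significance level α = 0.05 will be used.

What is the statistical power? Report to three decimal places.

Standardized effect: d = |μ_{device A} − μ_{device B}| / σ = |847.9 − 811.9| / 161.6 = 0.2228
Noncentrality parameter: δ = d·√(n/2) = 0.2228 × √(255/2) = 2.5155
Critical value for a two-sided test at α = 0.05: z_{α/2} = 1.960.
Power = Φ(δ − 1.960) + Φ(−δ − 1.960) = Φ(0.555) + Φ(-4.475) = 0.7107 + 0.0000 = 0.7107.

Power ≈ 0.711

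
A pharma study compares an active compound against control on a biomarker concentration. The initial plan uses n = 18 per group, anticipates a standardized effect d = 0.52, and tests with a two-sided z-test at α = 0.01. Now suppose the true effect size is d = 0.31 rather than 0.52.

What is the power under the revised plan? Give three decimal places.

With d = 0.31: δ = d·√(n/2) = 0.31 × √(18/2) = 0.9300. Critical value z_{0.005} = 2.576.
Revised power = Φ(δ − 2.576) + Φ(−δ − 2.576) = Φ(-1.646) + Φ(-3.506) = 0.0499 + 0.0002 = 0.0501.

Power ≈ 0.050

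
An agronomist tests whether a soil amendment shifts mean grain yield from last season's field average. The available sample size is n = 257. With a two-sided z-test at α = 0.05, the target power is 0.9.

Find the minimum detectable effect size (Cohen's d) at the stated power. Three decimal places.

d ≈ 0.202

Required noncentrality: δ = z_{0.025} + z_{0.10} = 1.960 + 1.282 = 3.242.
(The second rejection-region term Φ(−δ − z_{α/2}) is negligible and dropped.)
δ = d·√n ⇒ d = δ/√n = 3.242/√257 = 0.2022.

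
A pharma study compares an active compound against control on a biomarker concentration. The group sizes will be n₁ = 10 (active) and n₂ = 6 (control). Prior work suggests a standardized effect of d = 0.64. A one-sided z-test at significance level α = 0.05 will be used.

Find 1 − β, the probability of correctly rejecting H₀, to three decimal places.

Power ≈ 0.343

Noncentrality parameter: δ = d / √(1/n₁ + 1/n₂) = 0.64 / √(1/10 + 1/6) = 1.2394
One-sided α = 0.05 → critical value z_{0.05} = 1.645.
Power = P(Z > 1.645 − δ) = Φ(-0.405) = 0.3426.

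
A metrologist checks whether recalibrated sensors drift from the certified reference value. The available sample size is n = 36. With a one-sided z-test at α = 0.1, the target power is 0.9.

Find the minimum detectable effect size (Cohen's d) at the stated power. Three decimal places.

d ≈ 0.427

Required noncentrality: δ = z_{0.1} + z_{0.10} = 1.282 + 1.282 = 2.563.
δ = d·√n ⇒ d = δ/√n = 2.563/√36 = 0.4272.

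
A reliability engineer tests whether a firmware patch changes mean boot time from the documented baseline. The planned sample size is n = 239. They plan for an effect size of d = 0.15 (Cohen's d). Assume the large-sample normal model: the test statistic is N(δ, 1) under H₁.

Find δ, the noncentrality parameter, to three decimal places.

δ = d·√n = 0.15 × √239 = 2.3189

δ ≈ 2.319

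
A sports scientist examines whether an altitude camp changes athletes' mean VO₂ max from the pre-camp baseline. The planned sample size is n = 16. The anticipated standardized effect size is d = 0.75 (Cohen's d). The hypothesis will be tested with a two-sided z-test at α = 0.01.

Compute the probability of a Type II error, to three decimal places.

Noncentrality parameter: δ = d·√n = 0.75 × √16 = 3.0000
Critical value for a two-sided test at α = 0.01: z_{α/2} = 2.576.
Power = Φ(δ − 2.576) + Φ(−δ − 2.576) = Φ(0.424) + Φ(-5.576) = 0.6643 + 0.0000 = 0.6643.
Type II error: β = 1 − power = 1 − 0.6643 = 0.3357.

β ≈ 0.336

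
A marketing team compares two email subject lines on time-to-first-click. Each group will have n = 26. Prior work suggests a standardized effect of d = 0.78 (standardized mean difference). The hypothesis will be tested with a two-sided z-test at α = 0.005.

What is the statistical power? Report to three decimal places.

Power ≈ 0.502

Noncentrality parameter: δ = d·√(n/2) = 0.78 × √(26/2) = 2.8123
Critical value for a two-sided test at α = 0.005: z_{α/2} = 2.807.
Power = Φ(δ − 2.807) + Φ(−δ − 2.807) = Φ(0.005) + Φ(-5.619) = 0.5021 + 0.0000 = 0.5021.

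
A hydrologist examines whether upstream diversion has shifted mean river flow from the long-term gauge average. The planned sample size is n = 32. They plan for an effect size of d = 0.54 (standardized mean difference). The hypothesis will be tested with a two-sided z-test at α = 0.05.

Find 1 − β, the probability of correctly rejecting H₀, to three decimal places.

Power ≈ 0.863

Noncentrality parameter: λ = d·√n = 0.54 × √32 = 3.0547
Critical value for a two-sided test at α = 0.05: z_{α/2} = 1.960.
Power = Φ(λ − 1.960) + Φ(−λ − 1.960) = Φ(1.095) + Φ(-5.015) = 0.8632 + 0.0000 = 0.8632.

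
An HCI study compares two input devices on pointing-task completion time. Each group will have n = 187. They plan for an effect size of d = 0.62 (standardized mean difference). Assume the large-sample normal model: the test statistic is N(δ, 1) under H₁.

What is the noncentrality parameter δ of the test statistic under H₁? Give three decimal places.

The noncentrality parameter scales effect size by the design's sample-size factor: δ = d·√(n/2) = 0.62 × √(187/2) = 5.9951

δ ≈ 5.995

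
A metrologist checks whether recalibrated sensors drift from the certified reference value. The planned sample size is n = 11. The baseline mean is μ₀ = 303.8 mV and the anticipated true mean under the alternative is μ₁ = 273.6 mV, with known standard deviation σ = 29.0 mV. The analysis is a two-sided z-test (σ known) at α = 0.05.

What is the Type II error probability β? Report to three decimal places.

Standardized effect: d = |μ₁ − μ₀| / σ = |273.6 − 303.8| / 29.0 = 1.0414
Noncentrality parameter: δ = d·√n = 1.0414 × √11 = 3.4539
Two-sided α = 0.05 → critical value z_{0.025} = 1.960.
Power = Φ(δ − 1.960) + Φ(−δ − 1.960) = Φ(1.494) + Φ(-5.414) = 0.9324 + 0.0000 = 0.9324.
Type II error: β = 1 − power = 1 − 0.9324 = 0.0676.

β ≈ 0.068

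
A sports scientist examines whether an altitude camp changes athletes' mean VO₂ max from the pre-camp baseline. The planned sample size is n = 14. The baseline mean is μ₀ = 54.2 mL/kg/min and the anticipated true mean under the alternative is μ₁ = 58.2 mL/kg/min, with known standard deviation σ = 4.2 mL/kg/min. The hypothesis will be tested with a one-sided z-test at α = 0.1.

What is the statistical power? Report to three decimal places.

Standardized effect: d = |μ₁ − μ₀| / σ = |58.2 − 54.2| / 4.2 = 0.9524
Noncentrality parameter: δ = d·√n = 0.9524 × √14 = 3.5635
Critical value for a one-sided test at α = 0.1: z_α = 1.282.
Power = Φ(δ − 1.282) = Φ(2.282) = 0.9888.

Power ≈ 0.989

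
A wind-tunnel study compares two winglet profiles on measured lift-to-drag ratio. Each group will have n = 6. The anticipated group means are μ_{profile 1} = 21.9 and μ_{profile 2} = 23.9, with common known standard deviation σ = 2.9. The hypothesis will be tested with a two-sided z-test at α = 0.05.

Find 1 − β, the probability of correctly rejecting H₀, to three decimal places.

Standardized effect: d = |μ_{profile 1} − μ_{profile 2}| / σ = |21.9 − 23.9| / 2.9 = 0.6897
Noncentrality parameter: δ = d·√(n/2) = 0.6897 × √(6/2) = 1.1945
Critical value for a two-sided test at α = 0.05: z_{α/2} = 1.960.
Power = Φ(δ − 1.960) + Φ(−δ − 1.960) = Φ(-0.765) + Φ(-3.154) = 0.2220 + 0.0008 = 0.2228.

Power ≈ 0.223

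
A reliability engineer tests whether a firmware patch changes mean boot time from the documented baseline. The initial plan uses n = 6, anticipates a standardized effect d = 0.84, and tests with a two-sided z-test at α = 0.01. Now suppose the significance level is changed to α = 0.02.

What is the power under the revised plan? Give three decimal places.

δ = d·√n = 0.84 × √6 = 2.0576 (unchanged). New critical value: z_{0.01} = 2.326.
Revised power = Φ(δ − 2.326) + Φ(−δ − 2.326) = Φ(-0.269) + Φ(-4.384) = 0.3941 + 0.0000 = 0.3941.

Power ≈ 0.394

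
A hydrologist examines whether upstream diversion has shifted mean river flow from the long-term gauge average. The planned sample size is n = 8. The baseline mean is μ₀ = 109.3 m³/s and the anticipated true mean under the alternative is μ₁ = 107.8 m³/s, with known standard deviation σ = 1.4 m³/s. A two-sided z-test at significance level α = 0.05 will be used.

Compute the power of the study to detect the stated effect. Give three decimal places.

Standardized effect: d = |μ₁ − μ₀| / σ = |107.8 − 109.3| / 1.4 = 1.0714
Noncentrality parameter: δ = d·√n = 1.0714 × √8 = 3.0305
Two-sided α = 0.05 → critical value z_{0.025} = 1.960.
Power = Φ(δ − 1.960) + Φ(−δ − 1.960) = Φ(1.070) + Φ(-4.990) = 0.8578 + 0.0000 = 0.8578.

Power ≈ 0.858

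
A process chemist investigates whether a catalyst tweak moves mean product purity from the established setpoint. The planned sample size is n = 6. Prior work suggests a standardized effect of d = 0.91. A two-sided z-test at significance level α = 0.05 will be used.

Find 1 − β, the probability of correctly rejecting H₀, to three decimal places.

Power ≈ 0.606

Noncentrality parameter: δ = d·√n = 0.91 × √6 = 2.2290
Two-sided α = 0.05 → critical value z_{0.025} = 1.960.
Power = Φ(δ − 1.960) + Φ(−δ − 1.960) = Φ(0.269) + Φ(-4.189) = 0.6061 + 0.0000 = 0.6061.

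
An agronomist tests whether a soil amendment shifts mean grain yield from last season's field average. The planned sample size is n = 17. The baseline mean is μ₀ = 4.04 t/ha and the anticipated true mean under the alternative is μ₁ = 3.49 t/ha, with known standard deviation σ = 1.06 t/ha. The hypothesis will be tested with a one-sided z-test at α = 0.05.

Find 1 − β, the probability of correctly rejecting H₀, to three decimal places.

Power ≈ 0.690

Standardized effect: d = |μ₁ − μ₀| / σ = |3.49 − 4.04| / 1.06 = 0.5189
Noncentrality parameter: δ = d·√n = 0.5189 × √17 = 2.1393
Critical value for a one-sided test at α = 0.05: z_α = 1.645.
Power = Φ(δ − 1.645) = Φ(0.494) = 0.6895.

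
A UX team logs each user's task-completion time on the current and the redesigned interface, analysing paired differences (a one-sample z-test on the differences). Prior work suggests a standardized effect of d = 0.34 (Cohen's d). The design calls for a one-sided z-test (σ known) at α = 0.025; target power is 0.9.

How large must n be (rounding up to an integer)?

Set Φ(δ − 1.960) = 0.9; then δ − 1.960 = Φ⁻¹(0.9) = 1.282, giving δ = 3.242.
δ = d·√n ⇒ n = (δ/d)² = (3.242 / 0.34)² = 90.89.
Rounding up, n = 91.

n = 91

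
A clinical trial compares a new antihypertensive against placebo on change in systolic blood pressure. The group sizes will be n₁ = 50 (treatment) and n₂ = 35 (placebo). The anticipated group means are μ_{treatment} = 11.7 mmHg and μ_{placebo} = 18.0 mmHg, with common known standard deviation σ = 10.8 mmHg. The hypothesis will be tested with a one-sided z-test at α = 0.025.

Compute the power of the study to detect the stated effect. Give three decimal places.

Power ≈ 0.754

Standardized effect: d = |μ_{treatment} − μ_{placebo}| / σ = |11.7 − 18.0| / 10.8 = 0.5833
Noncentrality parameter: δ = d / √(1/n₁ + 1/n₂) = 0.5833 / √(1/50 + 1/35) = 2.6468
One-sided α = 0.025 → critical value z_{0.025} = 1.960.
Power = Φ(δ − 1.960) = Φ(0.687) = 0.7539.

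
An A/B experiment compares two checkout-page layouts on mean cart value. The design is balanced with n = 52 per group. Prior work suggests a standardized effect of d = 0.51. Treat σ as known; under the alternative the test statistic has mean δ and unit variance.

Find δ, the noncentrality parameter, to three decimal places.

δ ≈ 2.600

δ = d·√(n/2) = 0.51 × √(52/2) = 2.6005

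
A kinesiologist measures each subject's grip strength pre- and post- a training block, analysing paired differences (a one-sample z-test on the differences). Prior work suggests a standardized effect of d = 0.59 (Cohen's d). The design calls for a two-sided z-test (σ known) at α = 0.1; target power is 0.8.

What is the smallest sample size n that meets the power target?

For power 0.8 need Φ(δ − z_{0.05}) = 0.8, so δ = z_{0.05} + z_{0.20} = 1.645 + 0.842 = 2.486.
(The Φ(−δ − z_{α/2}) term is vanishingly small for δ > 0 and is dropped in the standard sample-size formula.)
δ = d·√n ⇒ n = (δ/d)² = (2.486 / 0.59)² = 17.76.
Round up to the next whole unit.

n = 18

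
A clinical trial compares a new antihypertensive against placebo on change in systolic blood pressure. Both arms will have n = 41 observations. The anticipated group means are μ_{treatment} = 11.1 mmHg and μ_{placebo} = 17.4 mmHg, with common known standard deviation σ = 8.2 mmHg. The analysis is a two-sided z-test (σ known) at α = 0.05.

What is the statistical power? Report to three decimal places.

Standardized effect: d = |μ_{treatment} − μ_{placebo}| / σ = |11.1 − 17.4| / 8.2 = 0.7683
Noncentrality parameter: δ = d·√(n/2) = 0.7683 × √(41/2) = 3.4786
Critical value for a two-sided test at α = 0.05: z_{α/2} = 1.960.
Power = Φ(δ − 1.960) + Φ(−δ − 1.960) = Φ(1.519) + Φ(-5.439) = 0.9356 + 0.0000 = 0.9356.

Power ≈ 0.936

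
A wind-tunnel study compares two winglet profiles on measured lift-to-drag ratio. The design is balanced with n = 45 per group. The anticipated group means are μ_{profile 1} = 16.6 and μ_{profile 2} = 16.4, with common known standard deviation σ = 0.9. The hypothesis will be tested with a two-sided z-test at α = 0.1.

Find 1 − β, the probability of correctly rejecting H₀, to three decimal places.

Power ≈ 0.281

Standardized effect: d = |μ_{profile 1} − μ_{profile 2}| / σ = |16.6 − 16.4| / 0.9 = 0.2222
Noncentrality parameter: δ = d·√(n/2) = 0.2222 × √(45/2) = 1.0541
Two-sided α = 0.1 → critical value z_{0.05} = 1.645.
Power = Φ(δ − 1.645) + Φ(−δ − 1.645) = Φ(-0.591) + Φ(-2.699) = 0.2773 + 0.0035 = 0.2808.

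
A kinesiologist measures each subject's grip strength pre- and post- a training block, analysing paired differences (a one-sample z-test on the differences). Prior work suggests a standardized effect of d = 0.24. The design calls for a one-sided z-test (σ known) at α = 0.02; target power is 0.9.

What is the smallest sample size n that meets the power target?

For power 0.9 need Φ(δ − z_{0.02}) = 0.9, so δ = z_{0.02} + z_{0.10} = 2.054 + 1.282 = 3.335.
δ = d·√n ⇒ n = (δ/d)² = (3.335 / 0.24)² = 193.13.
Round up to the next whole unit.

n = 194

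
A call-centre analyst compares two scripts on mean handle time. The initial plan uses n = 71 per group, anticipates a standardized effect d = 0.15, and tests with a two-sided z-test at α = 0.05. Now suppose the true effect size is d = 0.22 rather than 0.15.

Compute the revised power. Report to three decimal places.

Power ≈ 0.259

With d = 0.22: δ = d·√(n/2) = 0.22 × √(71/2) = 1.3108. Critical value z_{0.025} = 1.960.
Revised power = Φ(δ − 1.960) + Φ(−δ − 1.960) = Φ(-0.649) + Φ(-3.271) = 0.2581 + 0.0005 = 0.2587.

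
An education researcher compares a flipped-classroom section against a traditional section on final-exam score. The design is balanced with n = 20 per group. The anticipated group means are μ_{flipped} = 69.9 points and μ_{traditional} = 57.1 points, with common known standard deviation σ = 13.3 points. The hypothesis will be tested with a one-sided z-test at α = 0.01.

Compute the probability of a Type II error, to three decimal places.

Standardized effect: d = |μ_{flipped} − μ_{traditional}| / σ = |69.9 − 57.1| / 13.3 = 0.9624
Noncentrality parameter: δ = d·√(n/2) = 0.9624 × √(20/2) = 3.0434
Critical value for a one-sided test at α = 0.01: z_α = 2.326.
Power = Φ(δ − 2.326) = Φ(0.717) = 0.7633.
Type II error: β = 1 − power = 1 − 0.7633 = 0.2367.

β ≈ 0.237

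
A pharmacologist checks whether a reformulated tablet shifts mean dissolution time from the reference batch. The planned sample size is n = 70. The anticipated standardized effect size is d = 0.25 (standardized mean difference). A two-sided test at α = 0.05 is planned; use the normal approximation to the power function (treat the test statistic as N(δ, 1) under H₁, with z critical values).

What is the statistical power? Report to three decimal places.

Power ≈ 0.552

Noncentrality parameter: λ = d·√n = 0.25 × √70 = 2.0917
Two-sided α = 0.05 → critical value z_{0.025} = 1.960.
Power = Φ(λ − 1.960) + Φ(−λ − 1.960) = Φ(0.132) + Φ(-4.052) = 0.5524 + 0.0000 = 0.5524.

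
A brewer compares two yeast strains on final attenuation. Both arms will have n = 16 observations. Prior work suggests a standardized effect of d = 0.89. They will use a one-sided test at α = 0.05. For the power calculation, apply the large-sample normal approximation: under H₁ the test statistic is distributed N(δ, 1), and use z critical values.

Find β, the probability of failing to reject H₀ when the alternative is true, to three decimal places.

Noncentrality parameter: δ = d·√(n/2) = 0.89 × √(16/2) = 2.5173
Critical value for a one-sided test at α = 0.05: z_α = 1.645.
Power = Φ(δ − 1.645) = Φ(0.872) = 0.8085.
Type II error: β = 1 − power = 1 − 0.8085 = 0.1915.

β ≈ 0.191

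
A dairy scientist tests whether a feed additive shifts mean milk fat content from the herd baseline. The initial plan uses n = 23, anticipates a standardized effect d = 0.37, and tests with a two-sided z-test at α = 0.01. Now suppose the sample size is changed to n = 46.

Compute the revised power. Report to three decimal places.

Power ≈ 0.474

With n = 46: δ = d·√n = 0.37 × √46 = 2.5095. Critical value z_{0.005} = 2.576.
Revised power = Φ(δ − 2.576) + Φ(−δ − 2.576) = Φ(-0.066) + Φ(-5.085) = 0.4735 + 0.0000 = 0.4735.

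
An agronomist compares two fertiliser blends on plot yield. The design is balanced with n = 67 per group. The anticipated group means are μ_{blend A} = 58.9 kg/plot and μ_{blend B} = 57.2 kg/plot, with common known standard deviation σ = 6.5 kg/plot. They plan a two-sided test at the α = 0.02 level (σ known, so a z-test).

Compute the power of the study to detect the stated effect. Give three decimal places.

Standardized effect: d = |μ_{blend A} − μ_{blend B}| / σ = |58.9 − 57.2| / 6.5 = 0.2615
Noncentrality parameter: δ = d·√(n/2) = 0.2615 × √(67/2) = 1.5138
Two-sided α = 0.02 → critical value z_{0.01} = 2.326.
Power = Φ(δ − 2.326) + Φ(−δ − 2.326) = Φ(-0.813) + Φ(-3.840) = 0.2082 + 0.0001 = 0.2083.

Power ≈ 0.208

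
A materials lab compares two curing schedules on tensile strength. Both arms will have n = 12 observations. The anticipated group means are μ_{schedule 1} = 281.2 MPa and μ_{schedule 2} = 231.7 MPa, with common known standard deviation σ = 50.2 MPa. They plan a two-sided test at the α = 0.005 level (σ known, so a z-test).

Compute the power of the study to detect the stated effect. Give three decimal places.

Power ≈ 0.348

Standardized effect: d = |μ_{schedule 1} − μ_{schedule 2}| / σ = |281.2 − 231.7| / 50.2 = 0.9861
Noncentrality parameter: δ = d·√(n/2) = 0.9861 × √(12/2) = 2.4153
Two-sided α = 0.005 → critical value z_{0.0025} = 2.807.
Power = Φ(δ − 2.807) + Φ(−δ − 2.807) = Φ(-0.392) + Φ(-5.222) = 0.3476 + 0.0000 = 0.3476.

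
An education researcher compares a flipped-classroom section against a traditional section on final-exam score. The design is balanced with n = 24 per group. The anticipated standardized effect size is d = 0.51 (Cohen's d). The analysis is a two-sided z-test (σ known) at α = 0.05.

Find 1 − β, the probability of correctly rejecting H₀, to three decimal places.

Noncentrality parameter: λ = d·√(n/2) = 0.51 × √(24/2) = 1.7667
Critical value for a two-sided test at α = 0.05: z_{α/2} = 1.960.
Power = Φ(λ − 1.960) + Φ(−λ − 1.960) = Φ(-0.193) + Φ(-3.727) = 0.4234 + 0.0001 = 0.4235.

Power ≈ 0.423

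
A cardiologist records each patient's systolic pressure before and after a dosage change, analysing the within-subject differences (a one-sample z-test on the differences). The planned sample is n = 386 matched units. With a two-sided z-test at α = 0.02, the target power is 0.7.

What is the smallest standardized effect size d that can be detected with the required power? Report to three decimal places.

Required noncentrality: δ = z_{0.01} + z_{0.30} = 2.326 + 0.524 = 2.851.
(Lower-tail contribution to power is negligible for δ > 0.)
δ = d·√n ⇒ d = δ/√n = 2.851/√386 = 0.1451.

d ≈ 0.145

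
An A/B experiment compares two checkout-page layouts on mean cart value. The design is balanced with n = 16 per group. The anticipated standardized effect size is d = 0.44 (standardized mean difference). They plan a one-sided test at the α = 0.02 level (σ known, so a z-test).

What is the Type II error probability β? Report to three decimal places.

β ≈ 0.791

Noncentrality parameter: δ = d·√(n/2) = 0.44 × √(16/2) = 1.2445
One-sided α = 0.02 → critical value z_{0.02} = 2.054.
Power = Φ(δ − 2.054) = Φ(-0.809) = 0.2092.
Type II error: β = 1 − power = 1 − 0.2092 = 0.7908.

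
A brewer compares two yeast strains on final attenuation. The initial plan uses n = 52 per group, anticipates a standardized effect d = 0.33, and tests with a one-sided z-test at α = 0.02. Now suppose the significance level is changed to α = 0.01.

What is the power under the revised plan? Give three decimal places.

Power ≈ 0.260

δ = d·√(n/2) = 0.33 × √(52/2) = 1.6827 (unchanged). New critical value: z_{0.01} = 2.326.
Revised power = P(Z > 2.326 − δ) = Φ(-0.644) = 0.2599.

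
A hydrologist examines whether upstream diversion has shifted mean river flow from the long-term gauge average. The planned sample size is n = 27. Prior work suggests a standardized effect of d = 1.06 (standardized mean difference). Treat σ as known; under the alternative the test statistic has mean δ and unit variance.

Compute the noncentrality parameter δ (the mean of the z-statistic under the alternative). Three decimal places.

δ ≈ 5.508

The noncentrality parameter scales effect size by the design's sample-size factor: δ = d·√n = 1.06 × √27 = 5.5079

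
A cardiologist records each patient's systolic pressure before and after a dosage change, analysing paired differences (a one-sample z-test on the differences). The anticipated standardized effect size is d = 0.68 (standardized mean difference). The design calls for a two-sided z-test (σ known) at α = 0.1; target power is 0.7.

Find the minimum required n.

For power 0.7 need Φ(δ − z_{0.05}) = 0.7, so δ = z_{0.05} + z_{0.30} = 1.645 + 0.524 = 2.169.
(The Φ(−δ − z_{α/2}) term is vanishingly small for δ > 0 and is dropped in the standard sample-size formula.)
δ = d·√n ⇒ n = (δ/d)² = (2.169 / 0.68)² = 10.18.
Rounding up, n = 11.

n = 11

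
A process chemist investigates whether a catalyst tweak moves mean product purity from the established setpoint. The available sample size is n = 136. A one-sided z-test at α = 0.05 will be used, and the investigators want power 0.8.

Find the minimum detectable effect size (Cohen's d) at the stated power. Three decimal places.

Required noncentrality: δ = z_{0.05} + z_{0.20} = 1.645 + 0.842 = 2.486.
δ = d·√n ⇒ d = δ/√n = 2.486/√136 = 0.2132.

d ≈ 0.213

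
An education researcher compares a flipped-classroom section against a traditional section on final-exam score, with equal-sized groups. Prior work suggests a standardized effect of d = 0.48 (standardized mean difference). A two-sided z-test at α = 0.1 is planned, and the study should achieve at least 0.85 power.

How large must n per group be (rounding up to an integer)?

n = 63 per group

Set Φ(δ − 1.645) = 0.85; then δ − 1.645 = Φ⁻¹(0.85) = 1.036, giving δ = 2.681.
(Ignoring the negligible lower-tail rejection probability gives the usual closed-form inversion.)
δ = d·√(n/2) ⇒ n = 2(δ/d)² = 2 × (2.681 / 0.48)² = 62.41.
Rounding up, n = 63 per group.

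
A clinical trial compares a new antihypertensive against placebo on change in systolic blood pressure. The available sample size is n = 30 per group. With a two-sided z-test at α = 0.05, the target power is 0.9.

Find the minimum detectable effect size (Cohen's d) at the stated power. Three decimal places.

Required noncentrality: δ = z_{0.025} + z_{0.10} = 1.960 + 1.282 = 3.242.
(Lower-tail contribution to power is negligible for δ > 0.)
δ = d·√(n/2) ⇒ d = δ/√(n/2) = 3.242/√(30/2) = 0.8370.

d ≈ 0.837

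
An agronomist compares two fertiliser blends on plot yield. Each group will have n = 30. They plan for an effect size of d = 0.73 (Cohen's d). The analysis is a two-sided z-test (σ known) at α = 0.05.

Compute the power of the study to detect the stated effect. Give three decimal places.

Noncentrality parameter: δ = d·√(n/2) = 0.73 × √(30/2) = 2.8273
Critical value for a two-sided test at α = 0.05: z_{α/2} = 1.960.
Power = Φ(δ − 1.960) + Φ(−δ − 1.960) = Φ(0.867) + Φ(-4.787) = 0.8071 + 0.0000 = 0.8071.

Power ≈ 0.807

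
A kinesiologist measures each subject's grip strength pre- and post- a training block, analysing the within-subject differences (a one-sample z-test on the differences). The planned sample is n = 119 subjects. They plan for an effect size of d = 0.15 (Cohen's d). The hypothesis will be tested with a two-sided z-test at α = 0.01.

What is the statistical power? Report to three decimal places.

Power ≈ 0.174

Noncentrality parameter: δ = d·√n = 0.15 × √119 = 1.6363
Two-sided α = 0.01 → critical value z_{0.005} = 2.576.
Power = Φ(δ − 2.576) + Φ(−δ − 2.576) = Φ(-0.940) + Φ(-4.212) = 0.1737 + 0.0000 = 0.1737.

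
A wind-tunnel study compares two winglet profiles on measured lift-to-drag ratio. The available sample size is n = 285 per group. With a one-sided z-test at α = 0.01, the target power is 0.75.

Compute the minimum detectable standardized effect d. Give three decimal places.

d ≈ 0.251

Required noncentrality: δ = z_{0.01} + z_{0.25} = 2.326 + 0.674 = 3.001.
δ = d·√(n/2) ⇒ d = δ/√(n/2) = 3.001/√(285/2) = 0.2514.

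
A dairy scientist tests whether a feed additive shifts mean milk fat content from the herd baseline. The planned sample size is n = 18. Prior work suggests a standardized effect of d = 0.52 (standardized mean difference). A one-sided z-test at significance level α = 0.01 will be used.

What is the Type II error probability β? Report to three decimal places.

β ≈ 0.548

Noncentrality parameter: δ = d·√n = 0.52 × √18 = 2.2062
Critical value for a one-sided test at α = 0.01: z_α = 2.326.
Power = Φ(δ − 2.326) = Φ(-0.120) = 0.4522.
Type II error: β = 1 − power = 1 − 0.4522 = 0.5478.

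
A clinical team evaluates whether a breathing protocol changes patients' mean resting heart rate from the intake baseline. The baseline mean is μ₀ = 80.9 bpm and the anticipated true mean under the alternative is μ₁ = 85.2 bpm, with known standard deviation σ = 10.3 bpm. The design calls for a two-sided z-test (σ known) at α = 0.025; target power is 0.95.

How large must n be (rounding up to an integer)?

Standardized effect: d = |μ₁ − μ₀| / σ = |85.2 − 80.9| / 10.3 = 0.4175
For power 0.95 need Φ(δ − z_{0.0125}) = 0.95, so δ = z_{0.0125} + z_{0.05} = 2.241 + 1.645 = 3.886.
(Ignoring the negligible lower-tail rejection probability gives the usual closed-form inversion.)
δ = d·√n ⇒ n = (δ/d)² = (3.886 / 0.4175)² = 86.66.
Rounding up, n = 87.

n = 87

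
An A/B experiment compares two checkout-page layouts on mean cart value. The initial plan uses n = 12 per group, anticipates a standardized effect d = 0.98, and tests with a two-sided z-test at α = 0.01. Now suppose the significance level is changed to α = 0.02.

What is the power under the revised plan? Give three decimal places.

δ = d·√(n/2) = 0.98 × √(12/2) = 2.4005 (unchanged). New critical value: z_{0.01} = 2.326.
Revised power = Φ(δ − 2.326) + Φ(−δ − 2.326) = Φ(0.074) + Φ(-4.727) = 0.5296 + 0.0000 = 0.5296.

Power ≈ 0.530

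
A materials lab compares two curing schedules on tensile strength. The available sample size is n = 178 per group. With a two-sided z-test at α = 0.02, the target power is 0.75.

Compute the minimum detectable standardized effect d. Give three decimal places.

d ≈ 0.318

Need Φ(δ − 2.326) = 0.75, so δ = 2.326 + 0.674 = 3.001.
(The second rejection-region term Φ(−δ − z_{α/2}) is negligible and dropped.)
δ = d·√(n/2) ⇒ d = δ/√(n/2) = 3.001/√(178/2) = 0.3181.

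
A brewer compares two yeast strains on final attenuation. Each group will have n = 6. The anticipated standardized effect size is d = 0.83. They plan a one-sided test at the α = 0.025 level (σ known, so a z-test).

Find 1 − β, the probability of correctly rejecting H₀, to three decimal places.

Power ≈ 0.301

Noncentrality parameter: δ = d·√(n/2) = 0.83 × √(6/2) = 1.4376
One-sided α = 0.025 → critical value z_{0.025} = 1.960.
Power = Φ(δ − 1.960) = Φ(-0.522) = 0.3007.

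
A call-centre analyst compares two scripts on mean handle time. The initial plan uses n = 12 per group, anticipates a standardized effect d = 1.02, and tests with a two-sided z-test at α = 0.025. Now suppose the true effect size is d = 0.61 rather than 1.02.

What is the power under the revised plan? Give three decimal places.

With d = 0.61: δ = d·√(n/2) = 0.61 × √(12/2) = 1.4942. Critical value z_{0.0125} = 2.241.
Revised power = Φ(δ − 2.241) + Φ(−δ − 2.241) = Φ(-0.747) + Φ(-3.736) = 0.2275 + 0.0001 = 0.2276.

Power ≈ 0.228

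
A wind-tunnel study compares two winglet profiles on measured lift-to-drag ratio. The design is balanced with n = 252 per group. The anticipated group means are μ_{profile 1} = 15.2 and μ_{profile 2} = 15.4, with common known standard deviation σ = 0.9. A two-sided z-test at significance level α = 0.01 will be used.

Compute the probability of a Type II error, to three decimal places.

Standardized effect: d = |μ_{profile 1} − μ_{profile 2}| / σ = |15.2 − 15.4| / 0.9 = 0.2222
Noncentrality parameter: δ = d·√(n/2) = 0.2222 × √(252/2) = 2.4944
Two-sided α = 0.01 → critical value z_{0.005} = 2.576.
Power = Φ(δ − 2.576) + Φ(−δ − 2.576) = Φ(-0.081) + Φ(-5.070) = 0.4676 + 0.0000 = 0.4676.
Type II error: β = 1 − power = 1 − 0.4676 = 0.5324.

β ≈ 0.532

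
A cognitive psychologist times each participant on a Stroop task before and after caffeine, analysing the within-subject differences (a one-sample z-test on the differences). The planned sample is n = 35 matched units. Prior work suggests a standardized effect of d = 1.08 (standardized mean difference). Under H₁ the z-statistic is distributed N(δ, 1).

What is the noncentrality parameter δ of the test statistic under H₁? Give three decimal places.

δ ≈ 6.389

The noncentrality parameter scales effect size by the design's sample-size factor: δ = d·√n = 1.08 × √35 = 6.3894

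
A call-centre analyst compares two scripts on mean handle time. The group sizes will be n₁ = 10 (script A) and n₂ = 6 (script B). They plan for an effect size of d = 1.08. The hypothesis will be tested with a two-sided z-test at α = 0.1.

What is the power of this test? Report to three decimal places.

Power ≈ 0.672

Noncentrality parameter: δ = d / √(1/n₁ + 1/n₂) = 1.08 / √(1/10 + 1/6) = 2.0914
Critical value for a two-sided test at α = 0.1: z_{α/2} = 1.645.
Power = Φ(δ − 1.645) + Φ(−δ − 1.645) = Φ(0.447) + Φ(-3.736) = 0.6724 + 0.0001 = 0.6725.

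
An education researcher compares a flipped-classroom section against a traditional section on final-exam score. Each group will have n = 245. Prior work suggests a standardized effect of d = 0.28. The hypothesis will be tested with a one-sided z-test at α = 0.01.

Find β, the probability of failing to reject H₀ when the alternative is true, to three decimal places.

Noncentrality parameter: δ = d·√(n/2) = 0.28 × √(245/2) = 3.0990
One-sided α = 0.01 → critical value z_{0.01} = 2.326.
Power = P(Z > 2.326 − δ) = Φ(0.773) = 0.7801.
Type II error: β = 1 − power = 1 − 0.7801 = 0.2199.

β ≈ 0.220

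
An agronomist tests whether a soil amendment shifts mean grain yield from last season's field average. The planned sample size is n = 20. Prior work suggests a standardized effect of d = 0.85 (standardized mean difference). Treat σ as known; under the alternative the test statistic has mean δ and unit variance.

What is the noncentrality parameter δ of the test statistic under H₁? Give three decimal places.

δ ≈ 3.801

The noncentrality parameter scales effect size by the design's sample-size factor: δ = d·√n = 0.85 × √20 = 3.8013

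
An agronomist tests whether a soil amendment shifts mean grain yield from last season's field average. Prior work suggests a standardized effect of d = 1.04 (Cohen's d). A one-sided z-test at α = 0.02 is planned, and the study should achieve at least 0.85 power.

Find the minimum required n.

n = 9

For power 0.85 need Φ(δ − z_{0.02}) = 0.85, so δ = z_{0.02} + z_{0.15} = 2.054 + 1.036 = 3.090.
δ = d·√n ⇒ n = (δ/d)² = (3.090 / 1.04)² = 8.83.
Rounding up, n = 9.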